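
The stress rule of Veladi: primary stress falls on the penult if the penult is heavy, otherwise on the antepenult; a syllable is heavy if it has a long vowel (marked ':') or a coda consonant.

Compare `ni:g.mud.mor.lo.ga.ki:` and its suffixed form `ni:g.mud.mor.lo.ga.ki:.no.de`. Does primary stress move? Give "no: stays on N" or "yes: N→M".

Base `ni:g.mud.mor.lo.ga.ki:` (6 syllables):
  Weights: 4 lo L, 5 ga L, 6 ki: H.
  The penult (syllable 5, ga) is light, so stress falls on the antepenult (syllable 4, lo).
  → primary stress on syllable 4.
Suffixed `ni:g.mud.mor.lo.ga.ki:.no.de` (8 syllables):
  Weights: 6 ki: H, 7 no L, 8 de L.
  The penult (syllable 7, no) is light, so stress falls on the antepenult (syllable 6, ki:).
  → primary stress on syllable 6.

yes: 4→6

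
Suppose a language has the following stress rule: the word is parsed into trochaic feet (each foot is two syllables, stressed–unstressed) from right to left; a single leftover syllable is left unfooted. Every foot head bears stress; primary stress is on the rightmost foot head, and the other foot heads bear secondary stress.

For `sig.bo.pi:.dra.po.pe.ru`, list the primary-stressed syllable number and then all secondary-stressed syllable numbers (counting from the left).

Parse right to left into trochaic (ˈσσ) feet: sig (ˈbo.pi:) (ˈdra.po) (ˈpe.ru). Syllable 1 is left unfooted.
Foot heads (stressed positions): 2, 4, 6.
End Rule Rightmost: primary stress on the rightmost head = syllable 6.
Secondary stress on 2, 4: sig.ˌbo.pi:.ˌdra.po.ˈpe.ru.

primary 6, secondary 2, 4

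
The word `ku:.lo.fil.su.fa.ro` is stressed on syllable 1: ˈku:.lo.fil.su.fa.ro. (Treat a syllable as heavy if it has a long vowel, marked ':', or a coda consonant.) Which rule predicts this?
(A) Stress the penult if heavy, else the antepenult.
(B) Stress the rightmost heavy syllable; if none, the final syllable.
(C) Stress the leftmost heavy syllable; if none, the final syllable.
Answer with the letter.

Rule A → syllable 4 (observed: 1).
Rule B → syllable 3 (observed: 1).
Rule C → syllable 1 ✓.

C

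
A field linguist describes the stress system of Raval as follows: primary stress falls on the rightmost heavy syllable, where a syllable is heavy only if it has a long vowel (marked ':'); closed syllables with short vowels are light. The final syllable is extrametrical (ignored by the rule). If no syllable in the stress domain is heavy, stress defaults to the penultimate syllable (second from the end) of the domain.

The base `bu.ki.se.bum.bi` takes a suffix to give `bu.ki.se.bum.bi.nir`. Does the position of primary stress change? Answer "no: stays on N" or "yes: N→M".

Base `bu.ki.se.bum.bi` (5 syllables):
  The final syllable (5, bi) is extrametrical; the stress domain is syllables 1–4.
  Weights: 1 bu L, 2 ki L, 3 se L, 4 bum L.
  No heavy syllable in the domain; default to the penultimate syllable (second from the end) of the domain = syllable 3.
  → primary stress on syllable 3.
Suffixed `bu.ki.se.bum.bi.nir` (6 syllables):
  The final syllable (6, nir) is extrametrical; the stress domain is syllables 1–5.
  Weights: 1 bu L, 2 ki L, 3 se L, 4 bum L, 5 bi L.
  No heavy syllable in the domain; default to the penultimate syllable (second from the end) of the domain = syllable 4.
  → primary stress on syllable 4.

yes: 3→4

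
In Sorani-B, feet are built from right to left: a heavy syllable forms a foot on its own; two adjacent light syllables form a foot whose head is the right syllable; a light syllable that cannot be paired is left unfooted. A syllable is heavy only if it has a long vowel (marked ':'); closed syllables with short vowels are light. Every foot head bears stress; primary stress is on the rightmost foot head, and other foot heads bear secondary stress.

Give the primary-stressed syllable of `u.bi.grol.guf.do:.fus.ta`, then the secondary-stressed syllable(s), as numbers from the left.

Weights: 1 u L, 2 bi L, 3 grol L, 4 guf L, 5 do: H, 6 fus L, 7 ta L.
Parse right to left (heavy = foot alone; LL = one foot; stranded L unfooted): (u.ˈbi) (grol.ˈguf) (ˈdo:) (fus.ˈta).
Foot heads: 2, 4, 5, 7.
Primary stress on the rightmost head = syllable 7.
Secondary stress on 2, 4, 5: u.ˌbi.grol.ˌguf.ˌdo:.fus.ˈta.

primary 7, secondary 2, 4, 5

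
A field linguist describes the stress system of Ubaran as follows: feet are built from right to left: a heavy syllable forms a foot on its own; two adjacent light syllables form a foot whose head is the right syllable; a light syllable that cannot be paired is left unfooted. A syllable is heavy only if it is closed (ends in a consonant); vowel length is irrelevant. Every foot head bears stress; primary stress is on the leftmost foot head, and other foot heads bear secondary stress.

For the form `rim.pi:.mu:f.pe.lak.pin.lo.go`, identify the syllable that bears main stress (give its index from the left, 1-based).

1

Weights: 1 rim H, 2 pi: L, 3 mu:f H, 4 pe L, 5 lak H, 6 pin H, 7 lo L, 8 go L.
Parse right to left (heavy = foot alone; LL = one foot; stranded L unfooted): (ˈrim) pi: (ˈmu:f) pe (ˈlak) (ˈpin) (lo.ˈgo).
Foot heads: 1, 3, 5, 6, 8.
Primary stress on the leftmost head = syllable 1.
Primary stress: syllable 1 → ˈrim.pi:.mu:f.pe.lak.pin.lo.go.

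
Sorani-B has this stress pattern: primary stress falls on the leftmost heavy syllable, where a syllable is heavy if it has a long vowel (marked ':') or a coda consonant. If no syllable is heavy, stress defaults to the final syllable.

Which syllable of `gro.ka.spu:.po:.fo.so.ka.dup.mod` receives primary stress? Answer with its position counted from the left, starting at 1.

3

Weights: 1 gro L, 2 ka L, 3 spu: H, 4 po: H, 5 fo L, 6 so L, 7 ka L, 8 dup H, 9 mod H.
Heavy syllables in the domain: 3, 4, 8, 9. The leftmost is syllable 3 (spu:).
Primary stress: syllable 3 → gro.ka.ˈspu:.po:.fo.so.ka.dup.mod.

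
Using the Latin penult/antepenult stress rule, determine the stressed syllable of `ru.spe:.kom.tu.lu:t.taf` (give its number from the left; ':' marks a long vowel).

Classical Latin: stress the penult if heavy (long vowel or closed), else the antepenult.
Weights: 4 tu L, 5 lu:t H, 6 taf H.
The penult (syllable 5, lu:t) is heavy, so it takes stress.
Stress on syllable 5: ru.spe:.kom.tu.ˈlu:t.taf.

5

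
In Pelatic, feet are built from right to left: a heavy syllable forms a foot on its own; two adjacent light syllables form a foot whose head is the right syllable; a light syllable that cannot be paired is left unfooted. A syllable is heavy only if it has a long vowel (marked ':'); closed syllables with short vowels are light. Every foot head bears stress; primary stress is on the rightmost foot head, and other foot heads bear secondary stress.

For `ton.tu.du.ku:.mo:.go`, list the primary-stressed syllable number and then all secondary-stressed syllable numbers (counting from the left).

primary 5, secondary 3, 4

Weights: 1 ton L, 2 tu L, 3 du L, 4 ku: H, 5 mo: H, 6 go L.
Parse right to left (heavy = foot alone; LL = one foot; stranded L unfooted): ton (tu.ˈdu) (ˈku:) (ˈmo:) go.
Foot heads: 3, 4, 5.
Primary stress on the rightmost head = syllable 5.
Secondary stress on 3, 4: ton.tu.ˌdu.ˌku:.ˈmo:.go.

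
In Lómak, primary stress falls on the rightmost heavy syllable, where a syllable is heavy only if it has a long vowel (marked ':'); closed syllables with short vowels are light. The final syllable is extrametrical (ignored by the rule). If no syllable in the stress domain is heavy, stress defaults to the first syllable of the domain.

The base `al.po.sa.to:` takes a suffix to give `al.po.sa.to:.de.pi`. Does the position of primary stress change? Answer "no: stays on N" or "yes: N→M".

yes: 1→4

Base `al.po.sa.to:` (4 syllables):
  The final syllable (4, to:) is extrametrical; the stress domain is syllables 1–3.
  Weights: 1 al L, 2 po L, 3 sa L.
  No heavy syllable in the domain; default to the first syllable of the domain = syllable 1.
  → primary stress on syllable 1.
Suffixed `al.po.sa.to:.de.pi` (6 syllables):
  The final syllable (6, pi) is extrametrical; the stress domain is syllables 1–5.
  Weights: 1 al L, 2 po L, 3 sa L, 4 to: H, 5 de L.
  Heavy syllables in the domain: 4. The rightmost is syllable 4 (to:).
  → primary stress on syllable 4.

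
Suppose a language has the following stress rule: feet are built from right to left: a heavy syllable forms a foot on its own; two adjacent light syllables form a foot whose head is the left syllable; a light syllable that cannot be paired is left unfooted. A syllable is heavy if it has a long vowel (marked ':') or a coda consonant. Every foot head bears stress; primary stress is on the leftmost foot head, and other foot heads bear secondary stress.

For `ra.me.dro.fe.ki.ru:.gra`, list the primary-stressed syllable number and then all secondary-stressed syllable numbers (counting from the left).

Weights: 1 ra L, 2 me L, 3 dro L, 4 fe L, 5 ki L, 6 ru: H, 7 gra L.
Parse right to left (heavy = foot alone; LL = one foot; stranded L unfooted): ra (ˈme.dro) (ˈfe.ki) (ˈru:) gra.
Foot heads: 2, 4, 6.
Primary stress on the leftmost head = syllable 2.
Secondary stress on 4, 6: ra.ˈme.dro.ˌfe.ki.ˌru:.gra.

primary 2, secondary 4, 6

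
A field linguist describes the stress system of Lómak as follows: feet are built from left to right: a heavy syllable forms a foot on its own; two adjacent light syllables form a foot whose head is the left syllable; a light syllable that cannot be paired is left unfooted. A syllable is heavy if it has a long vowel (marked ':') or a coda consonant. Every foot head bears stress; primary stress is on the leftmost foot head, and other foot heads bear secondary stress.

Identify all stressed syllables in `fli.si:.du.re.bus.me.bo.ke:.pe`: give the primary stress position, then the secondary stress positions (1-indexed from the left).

Weights: 1 fli L, 2 si: H, 3 du L, 4 re L, 5 bus H, 6 me L, 7 bo L, 8 ke: H, 9 pe L.
Parse left to right (heavy = foot alone; LL = one foot; stranded L unfooted): fli (ˈsi:) (ˈdu.re) (ˈbus) (ˈme.bo) (ˈke:) pe.
Foot heads: 2, 3, 5, 6, 8.
Primary stress on the leftmost head = syllable 2.
Secondary stress on 3, 5, 6, 8: fli.ˈsi:.ˌdu.re.ˌbus.ˌme.bo.ˌke:.pe.

primary 2, secondary 3, 5, 6, 8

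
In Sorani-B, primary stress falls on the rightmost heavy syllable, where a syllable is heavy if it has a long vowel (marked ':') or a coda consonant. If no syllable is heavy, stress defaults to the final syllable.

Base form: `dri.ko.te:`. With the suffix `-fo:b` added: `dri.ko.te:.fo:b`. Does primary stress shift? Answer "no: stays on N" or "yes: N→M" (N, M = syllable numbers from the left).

Base `dri.ko.te:` (3 syllables):
  Weights: 1 dri L, 2 ko L, 3 te: H.
  Heavy syllables in the domain: 3. The rightmost is syllable 3 (te:).
  → primary stress on syllable 3.
Suffixed `dri.ko.te:.fo:b` (4 syllables):
  Weights: 1 dri L, 2 ko L, 3 te: H, 4 fo:b H.
  Heavy syllables in the domain: 3, 4. The rightmost is syllable 4 (fo:b).
  → primary stress on syllable 4.

yes: 3→4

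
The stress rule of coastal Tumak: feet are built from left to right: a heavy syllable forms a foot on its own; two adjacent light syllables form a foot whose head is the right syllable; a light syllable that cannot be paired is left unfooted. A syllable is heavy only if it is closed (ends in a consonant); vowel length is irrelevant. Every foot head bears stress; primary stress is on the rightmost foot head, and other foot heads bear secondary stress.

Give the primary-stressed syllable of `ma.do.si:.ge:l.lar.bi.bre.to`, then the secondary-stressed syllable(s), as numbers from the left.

Weights: 1 ma L, 2 do L, 3 si: L, 4 ge:l H, 5 lar H, 6 bi L, 7 bre L, 8 to L.
Parse left to right (heavy = foot alone; LL = one foot; stranded L unfooted): (ma.ˈdo) si: (ˈge:l) (ˈlar) (bi.ˈbre) to.
Foot heads: 2, 4, 5, 7.
Primary stress on the rightmost head = syllable 7.
Secondary stress on 2, 4, 5: ma.ˌdo.si:.ˌge:l.ˌlar.bi.ˈbre.to.

primary 7, secondary 2, 4, 5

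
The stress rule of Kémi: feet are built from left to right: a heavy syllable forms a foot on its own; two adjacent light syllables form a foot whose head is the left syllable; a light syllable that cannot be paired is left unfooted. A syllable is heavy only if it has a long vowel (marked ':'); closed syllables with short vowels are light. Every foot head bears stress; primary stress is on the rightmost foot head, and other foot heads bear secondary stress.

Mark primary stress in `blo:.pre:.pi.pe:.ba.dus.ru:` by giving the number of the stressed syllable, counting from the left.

Weights: 1 blo: H, 2 pre: H, 3 pi L, 4 pe: H, 5 ba L, 6 dus L, 7 ru: H.
Parse left to right (heavy = foot alone; LL = one foot; stranded L unfooted): (ˈblo:) (ˈpre:) pi (ˈpe:) (ˈba.dus) (ˈru:).
Foot heads: 1, 2, 4, 5, 7.
Primary stress on the rightmost head = syllable 7.
Primary stress: syllable 7 → blo:.pre:.pi.pe:.ba.dus.ˈru:.

7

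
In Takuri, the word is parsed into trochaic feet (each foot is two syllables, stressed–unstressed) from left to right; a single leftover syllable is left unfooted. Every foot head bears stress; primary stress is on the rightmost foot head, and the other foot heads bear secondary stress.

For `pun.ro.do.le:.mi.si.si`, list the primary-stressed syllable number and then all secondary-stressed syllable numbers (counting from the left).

Parse left to right into trochaic (ˈσσ) feet: (ˈpun.ro) (ˈdo.le:) (ˈmi.si) si. Syllable 7 is left unfooted.
Foot heads (stressed positions): 1, 3, 5.
End Rule Rightmost: primary stress on the rightmost head = syllable 5.
Secondary stress on 1, 3: ˌpun.ro.ˌdo.le:.ˈmi.si.si.

primary 5, secondary 1, 3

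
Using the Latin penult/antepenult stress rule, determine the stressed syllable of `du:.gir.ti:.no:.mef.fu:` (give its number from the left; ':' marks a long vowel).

Classical Latin: stress the penult if heavy (long vowel or closed), else the antepenult.
Weights: 4 no: H, 5 mef H, 6 fu: H.
The penult (syllable 5, mef) is heavy, so it takes stress.
Stress on syllable 5: du:.gir.ti:.no:.ˈmef.fu:.

5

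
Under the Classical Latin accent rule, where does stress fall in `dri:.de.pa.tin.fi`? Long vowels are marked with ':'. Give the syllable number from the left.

4

Classical Latin: stress the penult if heavy (long vowel or closed), else the antepenult.
Weights: 3 pa L, 4 tin H, 5 fi L.
The penult (syllable 4, tin) is heavy, so it takes stress.
Stress on syllable 4: dri:.de.pa.ˈtin.fi.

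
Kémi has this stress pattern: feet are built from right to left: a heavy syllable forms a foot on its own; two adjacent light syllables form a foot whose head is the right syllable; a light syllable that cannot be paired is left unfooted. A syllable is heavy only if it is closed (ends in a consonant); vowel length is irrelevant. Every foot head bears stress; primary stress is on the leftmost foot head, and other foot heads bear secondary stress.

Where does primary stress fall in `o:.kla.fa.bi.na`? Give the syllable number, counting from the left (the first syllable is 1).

Weights: 1 o: L, 2 kla L, 3 fa L, 4 bi L, 5 na L.
Parse right to left (heavy = foot alone; LL = one foot; stranded L unfooted): o: (kla.ˈfa) (bi.ˈna).
Foot heads: 3, 5.
Primary stress on the leftmost head = syllable 3.
Primary stress: syllable 3 → o:.kla.ˈfa.bi.na.

3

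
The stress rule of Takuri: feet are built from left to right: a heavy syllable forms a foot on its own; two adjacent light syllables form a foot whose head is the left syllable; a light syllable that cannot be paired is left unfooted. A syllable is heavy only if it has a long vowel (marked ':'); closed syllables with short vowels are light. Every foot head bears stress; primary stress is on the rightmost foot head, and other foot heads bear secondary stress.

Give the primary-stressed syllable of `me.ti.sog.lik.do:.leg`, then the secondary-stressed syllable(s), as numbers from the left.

Weights: 1 me L, 2 ti L, 3 sog L, 4 lik L, 5 do: H, 6 leg L.
Parse left to right (heavy = foot alone; LL = one foot; stranded L unfooted): (ˈme.ti) (ˈsog.lik) (ˈdo:) leg.
Foot heads: 1, 3, 5.
Primary stress on the rightmost head = syllable 5.
Secondary stress on 1, 3: ˌme.ti.ˌsog.lik.ˈdo:.leg.

primary 5, secondary 1, 3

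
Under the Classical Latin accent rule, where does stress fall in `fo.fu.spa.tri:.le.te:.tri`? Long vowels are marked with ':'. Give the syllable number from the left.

6

Classical Latin: stress the penult if heavy (long vowel or closed), else the antepenult.
Weights: 5 le L, 6 te: H, 7 tri L.
The penult (syllable 6, te:) is heavy, so it takes stress.
Stress on syllable 6: fo.fu.spa.tri:.le.ˈte:.tri.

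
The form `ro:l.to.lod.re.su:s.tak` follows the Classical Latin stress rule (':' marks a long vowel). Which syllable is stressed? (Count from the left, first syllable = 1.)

Classical Latin: stress the penult if heavy (long vowel or closed), else the antepenult.
Weights: 4 re L, 5 su:s H, 6 tak H.
The penult (syllable 5, su:s) is heavy, so it takes stress.
Stress on syllable 5: ro:l.to.lod.re.ˈsu:s.tak.

5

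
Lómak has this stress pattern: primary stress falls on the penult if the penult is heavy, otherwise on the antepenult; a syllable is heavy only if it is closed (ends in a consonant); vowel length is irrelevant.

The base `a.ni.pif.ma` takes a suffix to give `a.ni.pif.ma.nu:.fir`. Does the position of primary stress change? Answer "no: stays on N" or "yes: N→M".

Base `a.ni.pif.ma` (4 syllables):
  Weights: 2 ni L, 3 pif H, 4 ma L.
  The penult (syllable 3, pif) is heavy, so it takes stress.
  → primary stress on syllable 3.
Suffixed `a.ni.pif.ma.nu:.fir` (6 syllables):
  Weights: 4 ma L, 5 nu: L, 6 fir H.
  The penult (syllable 5, nu:) is light, so stress falls on the antepenult (syllable 4, ma).
  → primary stress on syllable 4.

yes: 3→4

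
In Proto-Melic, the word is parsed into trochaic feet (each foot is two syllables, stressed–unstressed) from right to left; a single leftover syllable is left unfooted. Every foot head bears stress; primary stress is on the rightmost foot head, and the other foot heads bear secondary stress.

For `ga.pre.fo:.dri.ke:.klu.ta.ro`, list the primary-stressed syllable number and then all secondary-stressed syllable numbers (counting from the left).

primary 7, secondary 1, 3, 5

Parse right to left into trochaic (ˈσσ) feet: (ˈga.pre) (ˈfo:.dri) (ˈke:.klu) (ˈta.ro).
Foot heads (stressed positions): 1, 3, 5, 7.
End Rule Rightmost: primary stress on the rightmost head = syllable 7.
Secondary stress on 1, 3, 5: ˌga.pre.ˌfo:.dri.ˌke:.klu.ˈta.ro.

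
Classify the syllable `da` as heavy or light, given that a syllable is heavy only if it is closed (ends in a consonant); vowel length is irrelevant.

`da`: short vowel, open (no coda). Open (no coda) → light.

light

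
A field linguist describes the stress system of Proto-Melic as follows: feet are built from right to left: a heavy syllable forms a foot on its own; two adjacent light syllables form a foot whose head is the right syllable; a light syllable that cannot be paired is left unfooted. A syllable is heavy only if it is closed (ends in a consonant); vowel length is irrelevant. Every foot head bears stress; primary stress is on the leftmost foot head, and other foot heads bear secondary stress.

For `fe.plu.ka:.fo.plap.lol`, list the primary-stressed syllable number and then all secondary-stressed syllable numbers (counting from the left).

Weights: 1 fe L, 2 plu L, 3 ka: L, 4 fo L, 5 plap H, 6 lol H.
Parse right to left (heavy = foot alone; LL = one foot; stranded L unfooted): (fe.ˈplu) (ka:.ˈfo) (ˈplap) (ˈlol).
Foot heads: 2, 4, 5, 6.
Primary stress on the leftmost head = syllable 2.
Secondary stress on 4, 5, 6: fe.ˈplu.ka:.ˌfo.ˌplap.ˌlol.

primary 2, secondary 4, 5, 6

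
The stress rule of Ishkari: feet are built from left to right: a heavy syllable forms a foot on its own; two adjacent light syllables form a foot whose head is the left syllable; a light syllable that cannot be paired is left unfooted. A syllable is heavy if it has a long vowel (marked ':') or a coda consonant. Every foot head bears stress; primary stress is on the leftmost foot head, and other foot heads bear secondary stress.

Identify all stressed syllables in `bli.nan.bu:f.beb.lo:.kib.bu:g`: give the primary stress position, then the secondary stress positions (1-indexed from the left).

primary 2, secondary 3, 4, 5, 6, 7

Weights: 1 bli L, 2 nan H, 3 bu:f H, 4 beb H, 5 lo: H, 6 kib H, 7 bu:g H.
Parse left to right (heavy = foot alone; LL = one foot; stranded L unfooted): bli (ˈnan) (ˈbu:f) (ˈbeb) (ˈlo:) (ˈkib) (ˈbu:g).
Foot heads: 2, 3, 4, 5, 6, 7.
Primary stress on the leftmost head = syllable 2.
Secondary stress on 3, 4, 5, 6, 7: bli.ˈnan.ˌbu:f.ˌbeb.ˌlo:.ˌkib.ˌbu:g.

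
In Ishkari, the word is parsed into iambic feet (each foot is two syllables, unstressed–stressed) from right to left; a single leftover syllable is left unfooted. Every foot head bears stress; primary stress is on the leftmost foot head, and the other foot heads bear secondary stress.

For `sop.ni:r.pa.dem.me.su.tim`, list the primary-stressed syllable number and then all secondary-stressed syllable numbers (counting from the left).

primary 3, secondary 5, 7

Parse right to left into iambic (σˈσ) feet: sop (ni:r.ˈpa) (dem.ˈme) (su.ˈtim). Syllable 1 is left unfooted.
Foot heads (stressed positions): 3, 5, 7.
End Rule Leftmost: primary stress on the leftmost head = syllable 3.
Secondary stress on 5, 7: sop.ni:r.ˈpa.dem.ˌme.su.ˌtim.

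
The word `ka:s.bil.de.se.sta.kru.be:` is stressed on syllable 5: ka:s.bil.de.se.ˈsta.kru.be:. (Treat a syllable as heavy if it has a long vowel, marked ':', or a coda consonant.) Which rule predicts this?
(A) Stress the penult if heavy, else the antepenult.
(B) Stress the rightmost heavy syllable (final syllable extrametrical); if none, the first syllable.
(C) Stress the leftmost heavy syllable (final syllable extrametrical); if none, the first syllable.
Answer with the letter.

Rule A → syllable 5 ✓.
Rule B → syllable 2 (observed: 5).
Rule C → syllable 1 (observed: 5).

A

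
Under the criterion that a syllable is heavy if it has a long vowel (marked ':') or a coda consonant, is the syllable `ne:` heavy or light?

heavy

`ne:`: long vowel, open (no coda). Long vowel → heavy.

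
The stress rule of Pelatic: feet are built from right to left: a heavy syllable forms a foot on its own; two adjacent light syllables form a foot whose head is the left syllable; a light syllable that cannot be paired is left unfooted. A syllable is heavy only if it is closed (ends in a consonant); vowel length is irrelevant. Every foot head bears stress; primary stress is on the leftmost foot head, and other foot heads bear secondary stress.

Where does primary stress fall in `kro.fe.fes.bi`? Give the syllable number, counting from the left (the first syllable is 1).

Weights: 1 kro L, 2 fe L, 3 fes H, 4 bi L.
Parse right to left (heavy = foot alone; LL = one foot; stranded L unfooted): (ˈkro.fe) (ˈfes) bi.
Foot heads: 1, 3.
Primary stress on the leftmost head = syllable 1.
Primary stress: syllable 1 → ˈkro.fe.fes.bi.

1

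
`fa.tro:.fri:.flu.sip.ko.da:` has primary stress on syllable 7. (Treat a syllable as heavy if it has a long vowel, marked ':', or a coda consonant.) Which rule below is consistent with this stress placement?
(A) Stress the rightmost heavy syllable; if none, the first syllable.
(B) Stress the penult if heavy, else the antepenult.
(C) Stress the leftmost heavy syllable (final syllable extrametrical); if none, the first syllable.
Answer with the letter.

Rule A → syllable 7 ✓.
Rule B → syllable 5 (observed: 7).
Rule C → syllable 2 (observed: 7).

A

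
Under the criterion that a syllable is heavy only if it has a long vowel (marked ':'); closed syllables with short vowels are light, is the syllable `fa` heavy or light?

light

`fa`: short vowel, open (no coda). Short vowel → light.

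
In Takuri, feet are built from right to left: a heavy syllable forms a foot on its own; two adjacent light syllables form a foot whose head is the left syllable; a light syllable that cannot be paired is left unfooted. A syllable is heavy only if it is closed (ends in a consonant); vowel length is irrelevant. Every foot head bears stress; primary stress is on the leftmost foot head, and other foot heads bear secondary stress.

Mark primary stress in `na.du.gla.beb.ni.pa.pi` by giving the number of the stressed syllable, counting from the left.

2

Weights: 1 na L, 2 du L, 3 gla L, 4 beb H, 5 ni L, 6 pa L, 7 pi L.
Parse right to left (heavy = foot alone; LL = one foot; stranded L unfooted): na (ˈdu.gla) (ˈbeb) ni (ˈpa.pi).
Foot heads: 2, 4, 6.
Primary stress on the leftmost head = syllable 2.
Primary stress: syllable 2 → na.ˈdu.gla.beb.ni.pa.pi.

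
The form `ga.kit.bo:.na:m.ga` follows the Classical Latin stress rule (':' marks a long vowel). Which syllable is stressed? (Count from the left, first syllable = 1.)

4

Classical Latin: stress the penult if heavy (long vowel or closed), else the antepenult.
Weights: 3 bo: H, 4 na:m H, 5 ga L.
The penult (syllable 4, na:m) is heavy, so it takes stress.
Stress on syllable 4: ga.kit.bo:.ˈna:m.ga.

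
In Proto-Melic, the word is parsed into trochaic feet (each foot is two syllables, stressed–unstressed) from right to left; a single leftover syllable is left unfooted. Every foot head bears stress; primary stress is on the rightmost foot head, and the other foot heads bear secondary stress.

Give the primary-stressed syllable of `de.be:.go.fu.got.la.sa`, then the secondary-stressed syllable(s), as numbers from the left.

primary 6, secondary 2, 4

Parse right to left into trochaic (ˈσσ) feet: de (ˈbe:.go) (ˈfu.got) (ˈla.sa). Syllable 1 is left unfooted.
Foot heads (stressed positions): 2, 4, 6.
End Rule Rightmost: primary stress on the rightmost head = syllable 6.
Secondary stress on 2, 4: de.ˌbe:.go.ˌfu.got.ˈla.sa.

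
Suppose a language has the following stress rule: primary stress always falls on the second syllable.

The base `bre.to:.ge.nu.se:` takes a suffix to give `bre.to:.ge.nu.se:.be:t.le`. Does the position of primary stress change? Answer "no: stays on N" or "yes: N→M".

Base `bre.to:.ge.nu.se:` (5 syllables):
  The word has 5 syllables; the second syllable is syllable 2 (to:).
  → primary stress on syllable 2.
Suffixed `bre.to:.ge.nu.se:.be:t.le` (7 syllables):
  The word has 7 syllables; the second syllable is syllable 2 (to:).
  → primary stress on syllable 2.

no: stays on 2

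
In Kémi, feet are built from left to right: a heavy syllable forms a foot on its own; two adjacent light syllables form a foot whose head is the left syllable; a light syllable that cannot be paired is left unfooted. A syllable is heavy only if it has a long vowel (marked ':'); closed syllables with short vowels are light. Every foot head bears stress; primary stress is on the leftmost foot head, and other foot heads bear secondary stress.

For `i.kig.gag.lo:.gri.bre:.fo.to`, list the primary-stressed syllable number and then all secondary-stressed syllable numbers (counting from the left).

Weights: 1 i L, 2 kig L, 3 gag L, 4 lo: H, 5 gri L, 6 bre: H, 7 fo L, 8 to L.
Parse left to right (heavy = foot alone; LL = one foot; stranded L unfooted): (ˈi.kig) gag (ˈlo:) gri (ˈbre:) (ˈfo.to).
Foot heads: 1, 4, 6, 7.
Primary stress on the leftmost head = syllable 1.
Secondary stress on 4, 6, 7: ˈi.kig.gag.ˌlo:.gri.ˌbre:.ˌfo.to.

primary 1, secondary 4, 6, 7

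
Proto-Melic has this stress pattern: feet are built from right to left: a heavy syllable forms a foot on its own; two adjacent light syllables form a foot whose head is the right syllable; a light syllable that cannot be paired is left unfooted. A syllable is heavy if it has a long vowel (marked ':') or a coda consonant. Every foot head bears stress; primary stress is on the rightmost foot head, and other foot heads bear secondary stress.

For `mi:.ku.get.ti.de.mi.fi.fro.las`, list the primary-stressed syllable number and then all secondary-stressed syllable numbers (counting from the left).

Weights: 1 mi: H, 2 ku L, 3 get H, 4 ti L, 5 de L, 6 mi L, 7 fi L, 8 fro L, 9 las H.
Parse right to left (heavy = foot alone; LL = one foot; stranded L unfooted): (ˈmi:) ku (ˈget) ti (de.ˈmi) (fi.ˈfro) (ˈlas).
Foot heads: 1, 3, 6, 8, 9.
Primary stress on the rightmost head = syllable 9.
Secondary stress on 1, 3, 6, 8: ˌmi:.ku.ˌget.ti.de.ˌmi.fi.ˌfro.ˈlas.

primary 9, secondary 1, 3, 6, 8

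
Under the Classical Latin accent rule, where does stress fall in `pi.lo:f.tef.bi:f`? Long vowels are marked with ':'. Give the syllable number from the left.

Classical Latin: stress the penult if heavy (long vowel or closed), else the antepenult.
Weights: 2 lo:f H, 3 tef H, 4 bi:f H.
The penult (syllable 3, tef) is heavy, so it takes stress.
Stress on syllable 3: pi.lo:f.ˈtef.bi:f.

3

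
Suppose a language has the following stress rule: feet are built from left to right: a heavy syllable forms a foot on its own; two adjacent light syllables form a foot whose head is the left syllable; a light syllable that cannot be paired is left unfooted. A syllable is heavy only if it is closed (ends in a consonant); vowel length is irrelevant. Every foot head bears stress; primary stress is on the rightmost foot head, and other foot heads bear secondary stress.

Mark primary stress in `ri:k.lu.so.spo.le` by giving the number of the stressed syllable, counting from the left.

4

Weights: 1 ri:k H, 2 lu L, 3 so L, 4 spo L, 5 le L.
Parse left to right (heavy = foot alone; LL = one foot; stranded L unfooted): (ˈri:k) (ˈlu.so) (ˈspo.le).
Foot heads: 1, 2, 4.
Primary stress on the rightmost head = syllable 4.
Primary stress: syllable 4 → ri:k.lu.so.ˈspo.le.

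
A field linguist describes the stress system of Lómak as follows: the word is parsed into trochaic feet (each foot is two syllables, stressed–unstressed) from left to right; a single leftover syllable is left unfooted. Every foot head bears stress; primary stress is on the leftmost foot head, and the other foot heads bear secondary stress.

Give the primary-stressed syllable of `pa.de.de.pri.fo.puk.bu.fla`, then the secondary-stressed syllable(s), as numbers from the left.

primary 1, secondary 3, 5, 7

Parse left to right into trochaic (ˈσσ) feet: (ˈpa.de) (ˈde.pri) (ˈfo.puk) (ˈbu.fla).
Foot heads (stressed positions): 1, 3, 5, 7.
End Rule Leftmost: primary stress on the leftmost head = syllable 1.
Secondary stress on 3, 5, 7: ˈpa.de.ˌde.pri.ˌfo.puk.ˌbu.fla.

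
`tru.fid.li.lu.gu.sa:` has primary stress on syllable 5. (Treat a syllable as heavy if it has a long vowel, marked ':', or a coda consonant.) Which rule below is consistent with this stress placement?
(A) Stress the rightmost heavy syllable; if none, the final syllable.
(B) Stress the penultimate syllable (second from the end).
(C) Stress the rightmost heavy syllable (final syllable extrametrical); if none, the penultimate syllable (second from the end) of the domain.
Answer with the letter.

Rule A → syllable 6 (observed: 5).
Rule B → syllable 5 ✓.
Rule C → syllable 2 (observed: 5).

B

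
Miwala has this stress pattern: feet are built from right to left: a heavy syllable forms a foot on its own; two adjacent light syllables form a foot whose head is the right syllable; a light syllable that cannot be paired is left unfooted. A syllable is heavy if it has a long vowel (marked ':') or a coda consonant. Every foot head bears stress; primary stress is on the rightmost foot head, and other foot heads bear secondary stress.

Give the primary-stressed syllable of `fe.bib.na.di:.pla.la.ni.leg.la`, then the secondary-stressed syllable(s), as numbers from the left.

primary 8, secondary 2, 4, 7

Weights: 1 fe L, 2 bib H, 3 na L, 4 di: H, 5 pla L, 6 la L, 7 ni L, 8 leg H, 9 la L.
Parse right to left (heavy = foot alone; LL = one foot; stranded L unfooted): fe (ˈbib) na (ˈdi:) pla (la.ˈni) (ˈleg) la.
Foot heads: 2, 4, 7, 8.
Primary stress on the rightmost head = syllable 8.
Secondary stress on 2, 4, 7: fe.ˌbib.na.ˌdi:.pla.la.ˌni.ˈleg.la.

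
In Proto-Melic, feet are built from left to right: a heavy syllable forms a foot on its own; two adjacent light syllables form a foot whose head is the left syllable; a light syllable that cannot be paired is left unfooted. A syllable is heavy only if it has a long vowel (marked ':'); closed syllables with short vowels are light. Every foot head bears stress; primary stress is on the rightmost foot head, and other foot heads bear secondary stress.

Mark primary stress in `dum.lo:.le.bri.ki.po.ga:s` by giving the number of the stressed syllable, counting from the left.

7

Weights: 1 dum L, 2 lo: H, 3 le L, 4 bri L, 5 ki L, 6 po L, 7 ga:s H.
Parse left to right (heavy = foot alone; LL = one foot; stranded L unfooted): dum (ˈlo:) (ˈle.bri) (ˈki.po) (ˈga:s).
Foot heads: 2, 3, 5, 7.
Primary stress on the rightmost head = syllable 7.
Primary stress: syllable 7 → dum.lo:.le.bri.ki.po.ˈga:s.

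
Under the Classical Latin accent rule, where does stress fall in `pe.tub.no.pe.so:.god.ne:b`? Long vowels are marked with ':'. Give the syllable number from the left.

6

Classical Latin: stress the penult if heavy (long vowel or closed), else the antepenult.
Weights: 5 so: H, 6 god H, 7 ne:b H.
The penult (syllable 6, god) is heavy, so it takes stress.
Stress on syllable 6: pe.tub.no.pe.so:.ˈgod.ne:b.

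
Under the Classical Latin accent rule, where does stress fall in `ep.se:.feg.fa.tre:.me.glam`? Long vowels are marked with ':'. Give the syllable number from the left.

Classical Latin: stress the penult if heavy (long vowel or closed), else the antepenult.
Weights: 5 tre: H, 6 me L, 7 glam H.
The penult (syllable 6, me) is light, so stress falls on the antepenult (syllable 5, tre:).
Stress on syllable 5: ep.se:.feg.fa.ˈtre:.me.glam.

5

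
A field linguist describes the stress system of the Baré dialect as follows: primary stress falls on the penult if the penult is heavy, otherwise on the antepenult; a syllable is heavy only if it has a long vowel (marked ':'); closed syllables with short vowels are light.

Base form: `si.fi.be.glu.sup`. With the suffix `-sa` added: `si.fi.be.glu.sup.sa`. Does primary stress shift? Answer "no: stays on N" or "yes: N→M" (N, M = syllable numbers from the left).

Base `si.fi.be.glu.sup` (5 syllables):
  Weights: 3 be L, 4 glu L, 5 sup L.
  The penult (syllable 4, glu) is light, so stress falls on the antepenult (syllable 3, be).
  → primary stress on syllable 3.
Suffixed `si.fi.be.glu.sup.sa` (6 syllables):
  Weights: 4 glu L, 5 sup L, 6 sa L.
  The penult (syllable 5, sup) is light, so stress falls on the antepenult (syllable 4, glu).
  → primary stress on syllable 4.

yes: 3→4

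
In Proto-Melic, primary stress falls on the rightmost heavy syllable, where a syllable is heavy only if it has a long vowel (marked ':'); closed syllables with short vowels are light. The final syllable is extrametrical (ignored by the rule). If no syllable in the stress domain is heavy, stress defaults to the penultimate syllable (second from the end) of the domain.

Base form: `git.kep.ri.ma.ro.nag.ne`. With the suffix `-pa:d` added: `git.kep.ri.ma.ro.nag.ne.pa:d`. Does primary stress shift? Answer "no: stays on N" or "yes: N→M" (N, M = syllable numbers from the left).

Base `git.kep.ri.ma.ro.nag.ne` (7 syllables):
  The final syllable (7, ne) is extrametrical; the stress domain is syllables 1–6.
  Weights: 1 git L, 2 kep L, 3 ri L, 4 ma L, 5 ro L, 6 nag L.
  No heavy syllable in the domain; default to the penultimate syllable (second from the end) of the domain = syllable 5.
  → primary stress on syllable 5.
Suffixed `git.kep.ri.ma.ro.nag.ne.pa:d` (8 syllables):
  The final syllable (8, pa:d) is extrametrical; the stress domain is syllables 1–7.
  Weights: 1 git L, 2 kep L, 3 ri L, 4 ma L, 5 ro L, 6 nag L, 7 ne L.
  No heavy syllable in the domain; default to the penultimate syllable (second from the end) of the domain = syllable 6.
  → primary stress on syllable 6.

yes: 5→6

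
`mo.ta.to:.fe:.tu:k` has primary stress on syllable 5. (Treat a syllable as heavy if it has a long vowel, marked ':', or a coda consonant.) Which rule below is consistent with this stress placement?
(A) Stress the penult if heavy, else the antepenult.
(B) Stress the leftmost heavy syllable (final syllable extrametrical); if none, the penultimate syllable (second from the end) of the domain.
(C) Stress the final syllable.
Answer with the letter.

Rule A → syllable 4 (observed: 5).
Rule B → syllable 3 (observed: 5).
Rule C → syllable 5 ✓.

C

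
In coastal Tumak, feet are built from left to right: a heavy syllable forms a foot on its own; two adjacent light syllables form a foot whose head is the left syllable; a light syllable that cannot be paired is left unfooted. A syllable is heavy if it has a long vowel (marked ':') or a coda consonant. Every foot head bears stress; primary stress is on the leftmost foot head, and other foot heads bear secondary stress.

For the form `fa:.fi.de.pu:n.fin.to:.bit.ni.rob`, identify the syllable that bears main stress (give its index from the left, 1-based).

1

Weights: 1 fa: H, 2 fi L, 3 de L, 4 pu:n H, 5 fin H, 6 to: H, 7 bit H, 8 ni L, 9 rob H.
Parse left to right (heavy = foot alone; LL = one foot; stranded L unfooted): (ˈfa:) (ˈfi.de) (ˈpu:n) (ˈfin) (ˈto:) (ˈbit) ni (ˈrob).
Foot heads: 1, 2, 4, 5, 6, 7, 9.
Primary stress on the leftmost head = syllable 1.
Primary stress: syllable 1 → ˈfa:.fi.de.pu:n.fin.to:.bit.ni.rob.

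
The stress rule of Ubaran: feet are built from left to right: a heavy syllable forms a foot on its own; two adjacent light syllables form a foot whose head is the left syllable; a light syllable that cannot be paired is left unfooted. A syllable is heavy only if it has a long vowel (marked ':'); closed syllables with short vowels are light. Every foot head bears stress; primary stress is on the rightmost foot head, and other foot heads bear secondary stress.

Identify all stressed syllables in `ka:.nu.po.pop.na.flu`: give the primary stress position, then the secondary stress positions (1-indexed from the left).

Weights: 1 ka: H, 2 nu L, 3 po L, 4 pop L, 5 na L, 6 flu L.
Parse left to right (heavy = foot alone; LL = one foot; stranded L unfooted): (ˈka:) (ˈnu.po) (ˈpop.na) flu.
Foot heads: 1, 2, 4.
Primary stress on the rightmost head = syllable 4.
Secondary stress on 1, 2: ˌka:.ˌnu.po.ˈpop.na.flu.

primary 4, secondary 1, 2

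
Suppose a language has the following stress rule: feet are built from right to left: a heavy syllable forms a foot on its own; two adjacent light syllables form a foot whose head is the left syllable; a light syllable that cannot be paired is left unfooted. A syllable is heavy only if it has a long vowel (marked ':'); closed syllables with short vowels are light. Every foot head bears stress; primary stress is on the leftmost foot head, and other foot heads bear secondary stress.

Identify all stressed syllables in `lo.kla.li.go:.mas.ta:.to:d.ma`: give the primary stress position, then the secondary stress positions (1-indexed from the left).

primary 2, secondary 4, 6, 7

Weights: 1 lo L, 2 kla L, 3 li L, 4 go: H, 5 mas L, 6 ta: H, 7 to:d H, 8 ma L.
Parse right to left (heavy = foot alone; LL = one foot; stranded L unfooted): lo (ˈkla.li) (ˈgo:) mas (ˈta:) (ˈto:d) ma.
Foot heads: 2, 4, 6, 7.
Primary stress on the leftmost head = syllable 2.
Secondary stress on 4, 6, 7: lo.ˈkla.li.ˌgo:.mas.ˌta:.ˌto:d.ma.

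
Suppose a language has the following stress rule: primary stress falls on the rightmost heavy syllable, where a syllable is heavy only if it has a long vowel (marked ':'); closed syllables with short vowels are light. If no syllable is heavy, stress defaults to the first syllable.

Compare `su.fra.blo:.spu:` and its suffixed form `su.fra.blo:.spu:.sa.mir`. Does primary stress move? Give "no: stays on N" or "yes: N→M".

no: stays on 4

Base `su.fra.blo:.spu:` (4 syllables):
  Weights: 1 su L, 2 fra L, 3 blo: H, 4 spu: H.
  Heavy syllables in the domain: 3, 4. The rightmost is syllable 4 (spu:).
  → primary stress on syllable 4.
Suffixed `su.fra.blo:.spu:.sa.mir` (6 syllables):
  Weights: 1 su L, 2 fra L, 3 blo: H, 4 spu: H, 5 sa L, 6 mir L.
  Heavy syllables in the domain: 3, 4. The rightmost is syllable 4 (spu:).
  → primary stress on syllable 4.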